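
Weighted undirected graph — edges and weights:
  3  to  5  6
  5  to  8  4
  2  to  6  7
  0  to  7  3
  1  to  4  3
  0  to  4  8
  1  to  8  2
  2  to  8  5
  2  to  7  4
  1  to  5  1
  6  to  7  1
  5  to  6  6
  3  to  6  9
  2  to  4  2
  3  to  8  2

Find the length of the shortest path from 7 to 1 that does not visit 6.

Comparing a few candidate routes:
7 -> 2 -> 8 -> 1: 4 + 5 + 2 = 11
7 -> 0 -> 4 -> 1: 3 + 8 + 3 = 14
7 -> 2 -> 4 -> 1: 4 + 2 + 3 = 9
Shortest: 9.

9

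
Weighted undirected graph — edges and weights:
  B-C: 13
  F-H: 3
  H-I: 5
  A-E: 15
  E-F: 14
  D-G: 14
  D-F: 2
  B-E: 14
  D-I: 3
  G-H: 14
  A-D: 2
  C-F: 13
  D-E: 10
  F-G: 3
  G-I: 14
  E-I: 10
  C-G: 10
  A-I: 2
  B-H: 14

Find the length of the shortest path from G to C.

10

Checking several routes:
G → C: 10
G → D → F → C: 14 + 2 + 13 = 29
G → F → C: 3 + 13 = 16
Best route has total 10.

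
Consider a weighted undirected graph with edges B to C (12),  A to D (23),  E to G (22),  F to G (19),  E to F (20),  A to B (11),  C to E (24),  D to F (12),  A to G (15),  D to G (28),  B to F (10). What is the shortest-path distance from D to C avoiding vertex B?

Some routes from D to C avoiding B:
D-G-E-C: 28 + 22 + 24 = 74
D-F-E-C: 12 + 20 + 24 = 56
D-A-G-E-C: 23 + 15 + 22 + 24 = 84
D-F-G-E-C: 12 + 19 + 22 + 24 = 77
Shortest: 56.

56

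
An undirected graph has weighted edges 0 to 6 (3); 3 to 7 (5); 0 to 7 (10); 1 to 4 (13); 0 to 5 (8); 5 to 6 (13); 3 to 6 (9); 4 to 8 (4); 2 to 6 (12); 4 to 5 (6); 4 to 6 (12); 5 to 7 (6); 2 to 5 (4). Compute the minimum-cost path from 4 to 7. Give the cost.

Comparing a few candidate routes:
4→5→7: 6 + 6 = 12
4→5→0→7: 6 + 8 + 10 = 24
4→6→0→7: 12 + 3 + 10 = 25
4→6→0→5→7: 12 + 3 + 8 + 6 = 29
4→6→3→7: 12 + 9 + 5 = 26
Best route has total 12.

12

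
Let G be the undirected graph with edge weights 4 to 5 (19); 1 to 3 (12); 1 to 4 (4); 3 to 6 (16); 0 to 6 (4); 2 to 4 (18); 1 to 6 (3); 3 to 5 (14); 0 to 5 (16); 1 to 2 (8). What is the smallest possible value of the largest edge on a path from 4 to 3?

Checking several routes:
4→2→1→3: max(18, 8, 12) = 18
4→1→6→0→5→3: max(4, 3, 4, 16, 14) = 16
4→1→3: max(4, 12) = 12
4→2→1→6→3: max(18, 8, 3, 16) = 18
4→1→6→3: max(4, 3, 16) = 16
Smallest bottleneck: 12.

12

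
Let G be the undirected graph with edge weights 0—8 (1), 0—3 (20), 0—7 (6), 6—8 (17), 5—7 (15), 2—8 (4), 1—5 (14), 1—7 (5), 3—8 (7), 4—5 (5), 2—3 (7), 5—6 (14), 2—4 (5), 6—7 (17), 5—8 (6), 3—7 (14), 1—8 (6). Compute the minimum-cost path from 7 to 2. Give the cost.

Checking several routes:
7 → 0 → 8 → 5 → 4 → 2: 6 + 1 + 6 + 5 + 5 = 23
7 → 5 → 4 → 2: 15 + 5 + 5 = 25
7 → 3 → 2: 14 + 7 = 21
7 → 1 → 8 → 2: 5 + 6 + 4 = 15
7 → 0 → 8 → 3 → 2: 6 + 1 + 7 + 7 = 21
7 → 0 → 8 → 2: 6 + 1 + 4 = 11
The minimum is 11.

11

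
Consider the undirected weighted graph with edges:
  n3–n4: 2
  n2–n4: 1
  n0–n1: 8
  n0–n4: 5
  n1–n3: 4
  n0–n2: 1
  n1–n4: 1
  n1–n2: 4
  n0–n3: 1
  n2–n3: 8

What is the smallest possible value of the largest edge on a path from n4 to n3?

1

Comparing a few candidate routes:
n4 - n2 - n1 - n3: max(1, 4, 4) = 4
n4 - n0 - n3: max(5, 1) = 5
n4 - n1 - n2 - n0 - n3: max(1, 4, 1, 1) = 4
n4 - n2 - n0 - n3: max(1, 1, 1) = 1
n4 - n1 - n3: max(1, 4) = 4
n4 - n3: max(2) = 2
The minimum achievable maximum is 1.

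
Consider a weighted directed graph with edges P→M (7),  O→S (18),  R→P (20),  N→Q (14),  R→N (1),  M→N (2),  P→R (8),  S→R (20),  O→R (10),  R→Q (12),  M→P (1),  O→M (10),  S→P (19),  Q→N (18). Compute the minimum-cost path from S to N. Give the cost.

21

Some routes from S to N:
S -> P -> R -> N: 19 + 8 + 1 = 28
S -> P -> M -> N: 19 + 7 + 2 = 28
S -> R -> N: 20 + 1 = 21
Best route has total 21.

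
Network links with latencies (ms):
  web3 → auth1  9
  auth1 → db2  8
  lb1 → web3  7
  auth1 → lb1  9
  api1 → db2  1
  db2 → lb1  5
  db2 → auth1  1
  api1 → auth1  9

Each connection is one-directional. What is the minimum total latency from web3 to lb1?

Routes from web3 to lb1:
web3→auth1→db2→lb1: 9 + 8 + 5 = 22
web3→auth1→lb1: 9 + 9 = 18
The minimum is 18 ms.

18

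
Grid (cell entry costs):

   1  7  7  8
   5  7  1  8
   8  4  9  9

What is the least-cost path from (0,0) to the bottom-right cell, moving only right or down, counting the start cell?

31

Cheapest: (0,0) (1,0) (1,1) (1,2) (1,3) (2,3)
  1 + 5 + 7 + 1 + 8 + 9 = 31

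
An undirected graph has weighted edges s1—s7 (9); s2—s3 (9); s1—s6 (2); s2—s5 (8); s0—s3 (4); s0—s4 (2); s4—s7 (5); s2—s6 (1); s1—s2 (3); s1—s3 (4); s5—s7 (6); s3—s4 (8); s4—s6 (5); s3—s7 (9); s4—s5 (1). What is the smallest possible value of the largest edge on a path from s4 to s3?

Some routes from s4 to s3:
s4→s5→s2→s6→s1→s3: max(1, 8, 1, 2, 4) = 8
s4→s7→s5→s2→s1→s3: max(5, 6, 8, 3, 4) = 8
s4→s6→s1→s3: max(5, 2, 4) = 5
s4→s7→s5→s2→s6→s1→s3: max(5, 6, 8, 1, 2, 4) = 8
s4→s6→s2→s1→s3: max(5, 1, 3, 4) = 5
s4→s0→s3: max(2, 4) = 4
The minimum achievable maximum is 4.

4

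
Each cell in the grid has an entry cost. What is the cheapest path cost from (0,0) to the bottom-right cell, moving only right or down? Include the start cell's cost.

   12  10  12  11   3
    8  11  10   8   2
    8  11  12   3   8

58

Best path: r0c0 -> r0c1 -> r0c2 -> r0c3 -> r0c4 -> r1c4 -> r2c4
Cost: 12 + 10 + 12 + 11 + 3 + 2 + 8 = 58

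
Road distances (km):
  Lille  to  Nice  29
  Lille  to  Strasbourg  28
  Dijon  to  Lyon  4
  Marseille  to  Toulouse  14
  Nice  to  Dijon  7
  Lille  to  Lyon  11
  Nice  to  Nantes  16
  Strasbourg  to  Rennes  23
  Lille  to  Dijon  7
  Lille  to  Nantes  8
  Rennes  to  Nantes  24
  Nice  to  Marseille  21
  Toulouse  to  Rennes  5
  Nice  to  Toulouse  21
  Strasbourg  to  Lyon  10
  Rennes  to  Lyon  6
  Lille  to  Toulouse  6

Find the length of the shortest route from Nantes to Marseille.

28

Checking several routes:
Nantes - Rennes - Toulouse - Marseille: 24 + 5 + 14 = 43
Nantes - Nice - Marseille: 16 + 21 = 37
Nantes - Lille - Toulouse - Marseille: 8 + 6 + 14 = 28
Nantes - Lille - Dijon - Lyon - Rennes - Toulouse - Marseille: 8 + 7 + 4 + 6 + 5 + 14 = 44
Nantes - Lille - Dijon - Nice - Marseille: 8 + 7 + 7 + 21 = 43
The minimum is 28 km.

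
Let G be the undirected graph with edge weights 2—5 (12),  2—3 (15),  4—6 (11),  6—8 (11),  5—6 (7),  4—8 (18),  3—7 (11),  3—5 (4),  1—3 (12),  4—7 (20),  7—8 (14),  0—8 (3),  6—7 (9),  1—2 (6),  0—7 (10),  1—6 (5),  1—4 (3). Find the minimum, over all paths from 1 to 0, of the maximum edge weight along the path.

10

Comparing a few candidate routes:
1→6→5→3→7→0: max(5, 7, 4, 11, 10) = 11
1→6→8→0: max(5, 11, 3) = 11
1→6→7→0: max(5, 9, 10) = 10
Smallest bottleneck: 10.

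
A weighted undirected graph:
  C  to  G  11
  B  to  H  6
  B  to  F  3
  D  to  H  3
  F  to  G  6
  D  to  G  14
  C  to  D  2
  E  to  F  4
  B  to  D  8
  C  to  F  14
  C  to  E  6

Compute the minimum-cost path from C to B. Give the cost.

10

Comparing a few candidate routes:
C - D - B: 2 + 8 = 10
C - E - F - B: 6 + 4 + 3 = 13
C - D - H - B: 2 + 3 + 6 = 11
Shortest: 10.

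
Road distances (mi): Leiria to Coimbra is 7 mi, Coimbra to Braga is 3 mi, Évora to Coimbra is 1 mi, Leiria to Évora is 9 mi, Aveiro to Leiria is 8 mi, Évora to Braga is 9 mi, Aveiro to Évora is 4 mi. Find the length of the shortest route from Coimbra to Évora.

Paths from Coimbra to Évora:
Coimbra → Braga → Évora: 3 + 9 = 12
Coimbra → Leiria → Évora: 7 + 9 = 16
Coimbra → Leiria → Aveiro → Évora: 7 + 8 + 4 = 19
Coimbra → Évora: 1
Best route has total 1 mi.

1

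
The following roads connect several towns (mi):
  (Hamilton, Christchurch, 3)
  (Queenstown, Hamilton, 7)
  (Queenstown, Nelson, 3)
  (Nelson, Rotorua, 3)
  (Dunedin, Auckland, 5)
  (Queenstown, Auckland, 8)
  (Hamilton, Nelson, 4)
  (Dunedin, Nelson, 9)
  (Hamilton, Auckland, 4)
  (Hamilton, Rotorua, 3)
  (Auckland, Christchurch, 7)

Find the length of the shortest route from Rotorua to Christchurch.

Some routes from Rotorua to Christchurch:
Rotorua → Nelson → Hamilton → Christchurch: 3 + 4 + 3 = 10
Rotorua → Hamilton → Auckland → Christchurch: 3 + 4 + 7 = 14
Rotorua → Hamilton → Christchurch: 3 + 3 = 6
Rotorua → Nelson → Queenstown → Hamilton → Christchurch: 3 + 3 + 7 + 3 = 16
Rotorua → Nelson → Hamilton → Auckland → Christchurch: 3 + 4 + 4 + 7 = 18
Best route has total 6 mi.

6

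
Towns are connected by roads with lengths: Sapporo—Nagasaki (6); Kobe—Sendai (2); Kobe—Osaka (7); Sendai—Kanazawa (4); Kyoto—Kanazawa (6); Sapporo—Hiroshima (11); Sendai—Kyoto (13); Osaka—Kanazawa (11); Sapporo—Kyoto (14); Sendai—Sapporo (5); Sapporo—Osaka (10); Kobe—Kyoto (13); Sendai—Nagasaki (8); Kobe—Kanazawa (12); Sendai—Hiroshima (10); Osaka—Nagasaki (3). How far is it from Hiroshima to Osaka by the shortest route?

19

Comparing a few candidate routes:
Hiroshima -> Sendai -> Kobe -> Osaka: 10 + 2 + 7 = 19
Hiroshima -> Sendai -> Nagasaki -> Osaka: 10 + 8 + 3 = 21
Hiroshima -> Sapporo -> Nagasaki -> Osaka: 11 + 6 + 3 = 20
Hiroshima -> Sapporo -> Osaka: 11 + 10 = 21
The minimum is 19.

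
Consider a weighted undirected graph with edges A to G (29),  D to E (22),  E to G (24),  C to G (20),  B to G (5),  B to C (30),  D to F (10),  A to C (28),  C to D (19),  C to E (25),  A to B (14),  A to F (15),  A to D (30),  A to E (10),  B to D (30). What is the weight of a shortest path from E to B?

Comparing a few candidate routes:
E → G → B: 24 + 5 = 29
E → A → B: 10 + 14 = 24
E → A → G → B: 10 + 29 + 5 = 44
E → C → G → B: 25 + 20 + 5 = 50
The minimum is 24.

24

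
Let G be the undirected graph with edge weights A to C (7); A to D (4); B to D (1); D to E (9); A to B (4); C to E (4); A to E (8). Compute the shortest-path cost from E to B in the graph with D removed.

12

Candidate routes:
E-C-A-B: 4 + 7 + 4 = 15
E-A-B: 8 + 4 = 12
Shortest: 12.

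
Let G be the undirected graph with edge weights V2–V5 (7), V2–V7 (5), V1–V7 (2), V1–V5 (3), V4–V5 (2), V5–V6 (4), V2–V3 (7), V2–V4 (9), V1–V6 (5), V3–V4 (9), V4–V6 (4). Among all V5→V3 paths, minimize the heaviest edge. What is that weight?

Some routes from V5 to V3:
V5-V2-V3: max(7, 7) = 7
V5-V6-V1-V7-V2-V3: max(4, 5, 2, 5, 7) = 7
V5-V1-V7-V2-V3: max(3, 2, 5, 7) = 7
V5-V4-V6-V1-V7-V2-V3: max(2, 4, 5, 2, 5, 7) = 7
V5-V2-V4-V3: max(7, 9, 9) = 9
Smallest bottleneck: 7.

7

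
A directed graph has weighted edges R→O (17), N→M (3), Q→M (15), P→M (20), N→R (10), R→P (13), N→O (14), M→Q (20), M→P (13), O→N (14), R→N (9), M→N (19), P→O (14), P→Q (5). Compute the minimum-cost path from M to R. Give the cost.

29

Candidate routes:
M→P→O→N→R: 13 + 14 + 14 + 10 = 51
M→N→R: 19 + 10 = 29
The minimum is 29.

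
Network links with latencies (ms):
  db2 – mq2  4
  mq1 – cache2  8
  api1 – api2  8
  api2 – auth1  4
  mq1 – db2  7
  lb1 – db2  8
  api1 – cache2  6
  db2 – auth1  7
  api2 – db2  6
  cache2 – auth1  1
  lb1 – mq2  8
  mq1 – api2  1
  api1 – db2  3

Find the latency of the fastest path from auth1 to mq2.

11

Some routes from auth1 to mq2:
auth1→db2→mq2: 7 + 4 = 11
auth1→api2→mq1→db2→mq2: 4 + 1 + 7 + 4 = 16
auth1→api2→api1→db2→mq2: 4 + 8 + 3 + 4 = 19
auth1→cache2→mq1→api2→db2→mq2: 1 + 8 + 1 + 6 + 4 = 20
auth1→cache2→api1→db2→mq2: 1 + 6 + 3 + 4 = 14
auth1→api2→db2→mq2: 4 + 6 + 4 = 14
Shortest: 11 ms.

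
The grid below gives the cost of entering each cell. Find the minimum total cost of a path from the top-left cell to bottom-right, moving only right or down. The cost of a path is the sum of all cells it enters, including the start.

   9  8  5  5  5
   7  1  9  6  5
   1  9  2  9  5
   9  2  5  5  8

46

Cheapest: (0,0) (1,0) (1,1) (1,2) (2,2) (3,2) (3,3) (3,4)
  9 + 7 + 1 + 9 + 2 + 5 + 5 + 8 = 46
For comparison, the top-then-right route costs 50.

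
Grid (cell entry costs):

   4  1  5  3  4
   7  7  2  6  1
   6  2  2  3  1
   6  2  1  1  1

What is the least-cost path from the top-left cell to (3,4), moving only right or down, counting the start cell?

17

Cheapest: r0c0 → r0c1 → r0c2 → r1c2 → r2c2 → r3c2 → r3c3 → r3c4
  4 + 1 + 5 + 2 + 2 + 1 + 1 + 1 = 17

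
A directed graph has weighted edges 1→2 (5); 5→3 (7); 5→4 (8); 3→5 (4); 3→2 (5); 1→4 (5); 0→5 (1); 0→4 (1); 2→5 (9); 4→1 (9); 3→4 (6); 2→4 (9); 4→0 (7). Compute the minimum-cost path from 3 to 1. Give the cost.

15

Candidate routes:
3 -> 4 -> 1: 6 + 9 = 15
3 -> 5 -> 4 -> 1: 4 + 8 + 9 = 21
3 -> 2 -> 5 -> 4 -> 1: 5 + 9 + 8 + 9 = 31
3 -> 2 -> 4 -> 1: 5 + 9 + 9 = 23
Shortest: 15.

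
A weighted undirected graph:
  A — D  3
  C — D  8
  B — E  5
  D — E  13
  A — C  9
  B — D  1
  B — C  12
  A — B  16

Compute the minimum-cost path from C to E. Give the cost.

A few of the C→E routes:
C→B→E: 12 + 5 = 17
C→D→B→E: 8 + 1 + 5 = 14
C→A→D→E: 9 + 3 + 13 = 25
C→A→D→B→E: 9 + 3 + 1 + 5 = 18
C→B→D→E: 12 + 1 + 13 = 26
C→D→E: 8 + 13 = 21
Shortest: 14.

14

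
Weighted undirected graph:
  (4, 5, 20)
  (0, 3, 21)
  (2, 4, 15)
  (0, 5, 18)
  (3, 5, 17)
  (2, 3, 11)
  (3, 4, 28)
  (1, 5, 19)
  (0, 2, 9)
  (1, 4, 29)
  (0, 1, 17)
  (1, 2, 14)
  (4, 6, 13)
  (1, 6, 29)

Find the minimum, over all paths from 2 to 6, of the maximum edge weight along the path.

15

A few of the 2→6 routes:
2→0→5→4→6: max(9, 18, 20, 13) = 20
2→1→5→4→6: max(14, 19, 20, 13) = 20
2→4→6: max(15, 13) = 15
2→0→1→5→4→6: max(9, 17, 19, 20, 13) = 20
2→1→0→5→4→6: max(14, 17, 18, 20, 13) = 20
2→3→5→4→6: max(11, 17, 20, 13) = 20
Best route has worst link 15.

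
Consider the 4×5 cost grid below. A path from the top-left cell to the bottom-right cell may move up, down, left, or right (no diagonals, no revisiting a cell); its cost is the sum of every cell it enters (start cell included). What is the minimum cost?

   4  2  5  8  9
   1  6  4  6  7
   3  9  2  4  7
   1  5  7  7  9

Best path: r0c0 r0c1 r0c2 r1c2 r2c2 r2c3 r2c4 r3c4
Cost: 4 + 2 + 5 + 4 + 2 + 4 + 7 + 9 = 37

37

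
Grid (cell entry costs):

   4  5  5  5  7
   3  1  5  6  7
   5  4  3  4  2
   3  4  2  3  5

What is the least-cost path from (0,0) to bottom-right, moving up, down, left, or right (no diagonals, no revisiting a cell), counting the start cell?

Cheapest: r0c0 r1c0 r1c1 r2c1 r2c2 r3c2 r3c3 r3c4
  4 + 3 + 1 + 4 + 3 + 2 + 3 + 5 = 25

25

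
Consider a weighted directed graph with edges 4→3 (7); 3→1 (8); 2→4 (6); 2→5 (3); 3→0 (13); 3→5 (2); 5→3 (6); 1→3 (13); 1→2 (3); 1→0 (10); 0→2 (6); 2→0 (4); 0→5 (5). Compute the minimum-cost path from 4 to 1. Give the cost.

Candidate routes:
4→3→1: 7 + 8 = 15
Shortest: 15.

15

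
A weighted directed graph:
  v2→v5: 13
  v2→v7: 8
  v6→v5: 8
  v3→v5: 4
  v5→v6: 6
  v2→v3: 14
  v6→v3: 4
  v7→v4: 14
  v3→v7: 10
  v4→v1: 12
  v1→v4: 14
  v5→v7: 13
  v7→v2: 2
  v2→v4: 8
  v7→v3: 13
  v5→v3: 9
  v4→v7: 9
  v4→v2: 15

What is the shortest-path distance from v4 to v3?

Some routes from v4 to v3:
v4-v2-v3: 15 + 14 = 29
v4-v7-v2-v3: 9 + 2 + 14 = 25
v4-v7-v3: 9 + 13 = 22
Shortest: 22.

22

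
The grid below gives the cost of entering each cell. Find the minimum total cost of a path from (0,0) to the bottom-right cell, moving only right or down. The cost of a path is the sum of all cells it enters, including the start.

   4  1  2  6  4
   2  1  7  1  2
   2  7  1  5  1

Best path: (0,0) → (0,1) → (0,2) → (0,3) → (1,3) → (1,4) → (2,4)
Cost: 4 + 1 + 2 + 6 + 1 + 2 + 1 = 17
For comparison, the top-then-right route costs 20.

17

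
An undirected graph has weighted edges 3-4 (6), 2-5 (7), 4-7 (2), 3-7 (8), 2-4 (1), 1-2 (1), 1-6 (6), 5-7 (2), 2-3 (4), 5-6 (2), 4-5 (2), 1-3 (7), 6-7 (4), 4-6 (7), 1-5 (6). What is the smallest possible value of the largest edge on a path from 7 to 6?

Comparing a few candidate routes:
7 -> 4 -> 5 -> 6: max(2, 2, 2) = 2
7 -> 6: max(4) = 4
7 -> 5 -> 6: max(2, 2) = 2
Smallest bottleneck: 2.

2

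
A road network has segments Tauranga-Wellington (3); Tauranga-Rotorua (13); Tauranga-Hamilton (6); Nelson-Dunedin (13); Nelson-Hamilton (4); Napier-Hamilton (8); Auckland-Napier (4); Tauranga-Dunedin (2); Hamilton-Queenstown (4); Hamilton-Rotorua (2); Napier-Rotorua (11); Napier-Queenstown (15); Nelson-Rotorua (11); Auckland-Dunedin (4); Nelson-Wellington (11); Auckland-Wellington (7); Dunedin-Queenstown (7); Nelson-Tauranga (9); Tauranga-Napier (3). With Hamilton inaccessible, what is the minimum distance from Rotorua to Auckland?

Checking several routes:
Rotorua → Tauranga → Dunedin → Auckland: 13 + 2 + 4 = 19
Rotorua → Tauranga → Wellington → Auckland: 13 + 3 + 7 = 23
Rotorua → Napier → Auckland: 11 + 4 = 15
Rotorua → Napier → Tauranga → Dunedin → Auckland: 11 + 3 + 2 + 4 = 20
Rotorua → Tauranga → Napier → Auckland: 13 + 3 + 4 = 20
Best route has total 15.

15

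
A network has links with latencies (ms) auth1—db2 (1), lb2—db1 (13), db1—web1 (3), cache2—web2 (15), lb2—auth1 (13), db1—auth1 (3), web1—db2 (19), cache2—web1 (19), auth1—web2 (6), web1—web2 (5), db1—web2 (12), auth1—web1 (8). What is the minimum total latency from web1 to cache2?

19

Comparing a few candidate routes:
web1 → db1 → auth1 → web2 → cache2: 3 + 3 + 6 + 15 = 27
web1 → cache2: 19
web1 → web2 → cache2: 5 + 15 = 20
Shortest: 19 ms.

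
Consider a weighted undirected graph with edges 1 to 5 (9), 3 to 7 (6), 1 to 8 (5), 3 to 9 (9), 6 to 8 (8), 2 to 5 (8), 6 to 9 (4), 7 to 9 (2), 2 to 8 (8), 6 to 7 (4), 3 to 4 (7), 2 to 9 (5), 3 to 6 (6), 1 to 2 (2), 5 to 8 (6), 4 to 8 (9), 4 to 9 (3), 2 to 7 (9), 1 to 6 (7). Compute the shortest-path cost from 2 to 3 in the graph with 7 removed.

A few of the 2→3 routes:
2 - 9 - 6 - 3: 5 + 4 + 6 = 15
2 - 1 - 8 - 6 - 3: 2 + 5 + 8 + 6 = 21
2 - 9 - 3: 5 + 9 = 14
2 - 1 - 6 - 3: 2 + 7 + 6 = 15
2 - 9 - 4 - 3: 5 + 3 + 7 = 15
Shortest: 14.

14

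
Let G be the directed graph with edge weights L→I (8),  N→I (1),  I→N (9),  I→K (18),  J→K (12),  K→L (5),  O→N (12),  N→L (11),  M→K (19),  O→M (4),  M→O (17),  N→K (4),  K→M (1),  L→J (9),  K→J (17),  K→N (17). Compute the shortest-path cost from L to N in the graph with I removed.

Candidate routes:
L-J-K-M-O-N: 9 + 12 + 1 + 17 + 12 = 51
L-J-K-N: 9 + 12 + 17 = 38
The minimum is 38.

38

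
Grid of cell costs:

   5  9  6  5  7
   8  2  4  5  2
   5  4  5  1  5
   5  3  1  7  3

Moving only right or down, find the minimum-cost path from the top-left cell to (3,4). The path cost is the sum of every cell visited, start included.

33

Path [0,0] → [1,0] → [1,1] → [1,2] → [1,3] → [2,3] → [2,4] → [3,4]: 5 + 8 + 2 + 4 + 5 + 1 + 5 + 3 = 33.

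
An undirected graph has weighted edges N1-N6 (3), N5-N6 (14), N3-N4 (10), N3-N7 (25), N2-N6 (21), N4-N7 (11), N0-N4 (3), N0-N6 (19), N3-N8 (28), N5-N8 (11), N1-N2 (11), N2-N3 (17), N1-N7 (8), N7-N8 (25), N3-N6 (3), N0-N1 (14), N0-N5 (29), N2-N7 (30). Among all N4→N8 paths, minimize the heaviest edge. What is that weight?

Some routes from N4 to N8:
N4 - N0 - N1 - N6 - N5 - N8: max(3, 14, 3, 14, 11) = 14
N4 - N3 - N6 - N5 - N8: max(10, 3, 14, 11) = 14
N4 - N7 - N1 - N6 - N5 - N8: max(11, 8, 3, 14, 11) = 14
Smallest bottleneck: 14.

14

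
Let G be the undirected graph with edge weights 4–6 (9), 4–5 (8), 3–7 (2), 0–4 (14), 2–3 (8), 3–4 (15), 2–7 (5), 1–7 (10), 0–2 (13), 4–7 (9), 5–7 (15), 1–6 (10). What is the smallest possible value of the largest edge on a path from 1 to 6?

10

A few of the 1→6 routes:
1→7→4→6: max(10, 9, 9) = 10
1→7→2→0→4→6: max(10, 5, 13, 14, 9) = 14
1→7→3→2→0→4→6: max(10, 2, 8, 13, 14, 9) = 14
1→7→5→4→6: max(10, 15, 8, 9) = 15
1→6: max(10) = 10
The minimum achievable maximum is 10.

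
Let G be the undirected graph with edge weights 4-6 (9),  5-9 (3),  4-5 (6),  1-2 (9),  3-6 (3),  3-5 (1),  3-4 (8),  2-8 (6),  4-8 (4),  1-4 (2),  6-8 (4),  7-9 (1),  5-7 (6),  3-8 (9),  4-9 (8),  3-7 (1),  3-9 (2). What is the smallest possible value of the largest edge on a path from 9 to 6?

Checking several routes:
9 → 3 → 7 → 5 → 4 → 8 → 6: max(2, 1, 6, 6, 4, 4) = 6
9 → 7 → 3 → 6: max(1, 1, 3) = 3
9 → 5 → 3 → 6: max(3, 1, 3) = 3
9 → 3 → 6: max(2, 3) = 3
Best route has worst link 3.

3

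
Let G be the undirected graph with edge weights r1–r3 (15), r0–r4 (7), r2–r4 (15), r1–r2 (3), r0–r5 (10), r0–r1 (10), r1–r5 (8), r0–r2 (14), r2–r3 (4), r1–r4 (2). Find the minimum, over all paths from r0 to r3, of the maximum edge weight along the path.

7

Checking several routes:
r0-r4-r2-r1-r3: max(7, 15, 3, 15) = 15
r0-r5-r1-r2-r3: max(10, 8, 3, 4) = 10
r0-r2-r3: max(14, 4) = 14
r0-r1-r2-r3: max(10, 3, 4) = 10
r0-r4-r1-r2-r3: max(7, 2, 3, 4) = 7
Best route has worst link 7.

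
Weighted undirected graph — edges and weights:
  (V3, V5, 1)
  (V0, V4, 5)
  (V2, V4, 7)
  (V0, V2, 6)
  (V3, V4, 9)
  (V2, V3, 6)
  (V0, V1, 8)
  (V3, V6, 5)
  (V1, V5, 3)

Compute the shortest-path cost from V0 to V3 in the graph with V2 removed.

12

Paths from V0 to V3 avoiding V2:
V0 -> V1 -> V5 -> V3: 8 + 3 + 1 = 12
V0 -> V4 -> V3: 5 + 9 = 14
Shortest: 12.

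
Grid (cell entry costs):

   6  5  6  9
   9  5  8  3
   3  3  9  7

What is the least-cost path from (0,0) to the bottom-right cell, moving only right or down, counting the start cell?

Path (0,0) → (0,1) → (1,1) → (1,2) → (1,3) → (2,3): 6 + 5 + 5 + 8 + 3 + 7 = 34.
(Top row then right column would cost 36.)

34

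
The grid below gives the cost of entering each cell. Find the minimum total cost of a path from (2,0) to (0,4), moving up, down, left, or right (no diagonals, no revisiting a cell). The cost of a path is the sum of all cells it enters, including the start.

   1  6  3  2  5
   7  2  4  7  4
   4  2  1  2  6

One optimal route is [2,0] [2,1] [2,2] [1,2] [0,2] [0,3] [0,4].
Its cost is 4 + 2 + 1 + 4 + 3 + 2 + 5 = 21.

21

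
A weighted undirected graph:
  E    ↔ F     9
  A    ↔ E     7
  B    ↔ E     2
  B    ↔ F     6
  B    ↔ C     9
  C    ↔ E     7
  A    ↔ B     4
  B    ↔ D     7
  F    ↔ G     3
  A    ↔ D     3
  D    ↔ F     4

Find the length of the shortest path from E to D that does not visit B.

10

Paths from E to D avoiding B:
E → F → D: 9 + 4 = 13
E → A → D: 7 + 3 = 10
The minimum is 10.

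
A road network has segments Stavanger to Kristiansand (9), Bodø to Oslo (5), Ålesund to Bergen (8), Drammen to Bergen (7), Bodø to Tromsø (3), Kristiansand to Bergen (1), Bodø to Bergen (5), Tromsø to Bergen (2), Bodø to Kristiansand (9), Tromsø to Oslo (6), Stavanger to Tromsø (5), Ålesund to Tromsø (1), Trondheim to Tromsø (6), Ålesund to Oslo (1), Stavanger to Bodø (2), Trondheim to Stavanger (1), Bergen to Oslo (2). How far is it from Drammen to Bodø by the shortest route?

12

Some routes from Drammen to Bodø:
Drammen-Bergen-Tromsø-Bodø: 7 + 2 + 3 = 12
Drammen-Bergen-Bodø: 7 + 5 = 12
Drammen-Bergen-Oslo-Bodø: 7 + 2 + 5 = 14
The minimum is 12 mi.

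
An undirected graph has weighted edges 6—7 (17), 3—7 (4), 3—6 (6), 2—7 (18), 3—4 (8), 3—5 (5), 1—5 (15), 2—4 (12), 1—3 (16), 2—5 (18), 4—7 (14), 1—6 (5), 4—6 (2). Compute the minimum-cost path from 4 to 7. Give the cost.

Comparing a few candidate routes:
4 - 6 - 3 - 7: 2 + 6 + 4 = 12
4 - 7: 14
4 - 3 - 7: 8 + 4 = 12
Shortest: 12.

12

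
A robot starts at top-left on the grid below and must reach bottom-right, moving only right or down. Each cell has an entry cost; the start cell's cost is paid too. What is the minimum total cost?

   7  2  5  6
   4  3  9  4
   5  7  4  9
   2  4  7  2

31

Cheapest: [0,0] [1,0] [2,0] [3,0] [3,1] [3,2] [3,3]
  7 + 4 + 5 + 2 + 4 + 7 + 2 = 31
For comparison, the top-then-right route costs 35.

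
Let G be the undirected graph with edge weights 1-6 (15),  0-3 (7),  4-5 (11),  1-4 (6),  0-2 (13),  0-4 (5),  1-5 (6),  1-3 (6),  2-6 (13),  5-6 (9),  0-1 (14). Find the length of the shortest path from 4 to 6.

20

Checking several routes:
4→1→5→6: 6 + 6 + 9 = 21
4→5→6: 11 + 9 = 20
4→1→6: 6 + 15 = 21
4→0→2→6: 5 + 13 + 13 = 31
The minimum is 20.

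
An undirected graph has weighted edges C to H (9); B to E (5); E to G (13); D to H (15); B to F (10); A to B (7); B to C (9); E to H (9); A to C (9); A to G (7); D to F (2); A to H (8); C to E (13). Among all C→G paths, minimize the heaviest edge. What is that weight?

Comparing a few candidate routes:
C-B-A-G: max(9, 7, 7) = 9
C-B-E-H-A-G: max(9, 5, 9, 8, 7) = 9
C-H-E-B-A-G: max(9, 9, 5, 7, 7) = 9
C-H-A-G: max(9, 8, 7) = 9
The minimum achievable maximum is 9.

9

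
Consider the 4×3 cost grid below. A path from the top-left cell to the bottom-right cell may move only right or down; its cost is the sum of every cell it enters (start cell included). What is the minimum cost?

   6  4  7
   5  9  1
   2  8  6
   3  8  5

Best path: r0c0 → r0c1 → r0c2 → r1c2 → r2c2 → r3c2
Cost: 6 + 4 + 7 + 1 + 6 + 5 = 29

29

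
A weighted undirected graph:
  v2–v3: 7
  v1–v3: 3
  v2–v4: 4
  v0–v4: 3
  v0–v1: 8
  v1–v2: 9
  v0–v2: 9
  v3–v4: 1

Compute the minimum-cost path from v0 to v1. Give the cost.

7

Checking several routes:
v0 → v4 → v2 → v3 → v1: 3 + 4 + 7 + 3 = 17
v0 → v4 → v2 → v1: 3 + 4 + 9 = 16
v0 → v1: 8
v0 → v4 → v3 → v1: 3 + 1 + 3 = 7
The minimum is 7.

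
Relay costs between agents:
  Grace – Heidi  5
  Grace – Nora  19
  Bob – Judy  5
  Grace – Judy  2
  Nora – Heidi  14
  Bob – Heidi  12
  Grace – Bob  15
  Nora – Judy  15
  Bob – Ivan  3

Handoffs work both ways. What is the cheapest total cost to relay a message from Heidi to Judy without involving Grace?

17

Paths from Heidi to Judy avoiding Grace:
Heidi -> Bob -> Judy: 12 + 5 = 17
Heidi -> Nora -> Judy: 14 + 15 = 29
The minimum is 17.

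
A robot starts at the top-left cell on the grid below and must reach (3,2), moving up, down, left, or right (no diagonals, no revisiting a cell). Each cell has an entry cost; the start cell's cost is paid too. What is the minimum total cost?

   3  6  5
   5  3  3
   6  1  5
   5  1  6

19

One optimal route is r0c0 -> r1c0 -> r1c1 -> r2c1 -> r3c1 -> r3c2.
Its cost is 3 + 5 + 3 + 1 + 1 + 6 = 19.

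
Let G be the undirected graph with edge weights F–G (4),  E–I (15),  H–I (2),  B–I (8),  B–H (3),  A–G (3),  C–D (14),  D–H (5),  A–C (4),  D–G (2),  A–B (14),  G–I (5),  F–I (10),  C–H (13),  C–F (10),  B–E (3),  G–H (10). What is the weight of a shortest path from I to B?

5

Checking several routes:
I -> G -> D -> H -> B: 5 + 2 + 5 + 3 = 15
I -> G -> H -> B: 5 + 10 + 3 = 18
I -> H -> B: 2 + 3 = 5
I -> E -> B: 15 + 3 = 18
I -> G -> A -> B: 5 + 3 + 14 = 22
I -> B: 8
Best route has total 5.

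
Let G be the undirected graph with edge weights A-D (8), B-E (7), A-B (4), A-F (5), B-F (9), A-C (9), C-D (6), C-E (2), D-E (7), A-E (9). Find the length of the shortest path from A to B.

A few of the A→B routes:
A → D → E → B: 8 + 7 + 7 = 22
A → F → B: 5 + 9 = 14
A → C → E → B: 9 + 2 + 7 = 18
A → B: 4
A → E → B: 9 + 7 = 16
Best route has total 4.

4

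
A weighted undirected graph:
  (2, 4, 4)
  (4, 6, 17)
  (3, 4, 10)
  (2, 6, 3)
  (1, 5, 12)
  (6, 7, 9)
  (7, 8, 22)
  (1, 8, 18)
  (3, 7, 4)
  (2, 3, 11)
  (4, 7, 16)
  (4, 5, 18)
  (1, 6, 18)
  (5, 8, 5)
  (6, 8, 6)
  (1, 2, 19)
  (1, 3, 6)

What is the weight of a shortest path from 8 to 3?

19

Some routes from 8 to 3:
8 → 6 → 7 → 3: 6 + 9 + 4 = 19
8 → 5 → 1 → 3: 5 + 12 + 6 = 23
8 → 6 → 2 → 4 → 3: 6 + 3 + 4 + 10 = 23
8 → 6 → 2 → 3: 6 + 3 + 11 = 20
Best route has total 19.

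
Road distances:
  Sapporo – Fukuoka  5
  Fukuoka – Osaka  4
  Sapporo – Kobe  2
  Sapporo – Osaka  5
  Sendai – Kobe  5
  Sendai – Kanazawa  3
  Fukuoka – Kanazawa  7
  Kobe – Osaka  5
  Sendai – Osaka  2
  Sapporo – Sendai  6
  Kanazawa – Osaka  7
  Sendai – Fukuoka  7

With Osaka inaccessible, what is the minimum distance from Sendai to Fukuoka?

7

Paths from Sendai to Fukuoka avoiding Osaka:
Sendai-Kobe-Sapporo-Fukuoka: 5 + 2 + 5 = 12
Sendai-Kanazawa-Fukuoka: 3 + 7 = 10
Sendai-Fukuoka: 7
Sendai-Sapporo-Fukuoka: 6 + 5 = 11
Shortest: 7.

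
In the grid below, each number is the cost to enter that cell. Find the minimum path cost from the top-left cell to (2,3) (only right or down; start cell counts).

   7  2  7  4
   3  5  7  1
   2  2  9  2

23

Best path: [0,0] → [0,1] → [0,2] → [0,3] → [1,3] → [2,3]
Cost: 7 + 2 + 7 + 4 + 1 + 2 = 23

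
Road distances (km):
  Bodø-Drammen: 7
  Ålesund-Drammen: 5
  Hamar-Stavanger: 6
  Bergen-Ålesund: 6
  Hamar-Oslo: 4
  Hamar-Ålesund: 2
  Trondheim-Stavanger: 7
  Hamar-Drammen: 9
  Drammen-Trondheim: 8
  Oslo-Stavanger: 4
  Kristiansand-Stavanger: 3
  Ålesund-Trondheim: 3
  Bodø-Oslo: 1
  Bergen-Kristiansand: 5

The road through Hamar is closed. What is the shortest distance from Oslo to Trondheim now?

11

Paths from Oslo to Trondheim avoiding Hamar:
Oslo→Bodø→Drammen→Ålesund→Trondheim: 1 + 7 + 5 + 3 = 16
Oslo→Bodø→Drammen→Trondheim: 1 + 7 + 8 = 16
Oslo→Stavanger→Kristiansand→Bergen→Ålesund→Trondheim: 4 + 3 + 5 + 6 + 3 = 21
Oslo→Bodø→Drammen→Ålesund→Bergen→Kristiansand→Stavanger→Trondheim: 1 + 7 + 5 + 6 + 5 + 3 + 7 = 34
Oslo→Stavanger→Trondheim: 4 + 7 = 11
Oslo→Stavanger→Kristiansand→Bergen→Ålesund→Drammen→Trondheim: 4 + 3 + 5 + 6 + 5 + 8 = 31
Shortest: 11 km.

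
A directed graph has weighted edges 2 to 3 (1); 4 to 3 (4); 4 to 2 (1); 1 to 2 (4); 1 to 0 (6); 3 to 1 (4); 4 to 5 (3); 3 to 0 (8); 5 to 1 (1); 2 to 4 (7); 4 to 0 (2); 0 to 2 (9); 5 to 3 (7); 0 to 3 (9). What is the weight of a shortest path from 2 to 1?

5

Candidate routes:
2→4→5→3→1: 7 + 3 + 7 + 4 = 21
2→4→0→3→1: 7 + 2 + 9 + 4 = 22
2→4→3→1: 7 + 4 + 4 = 15
2→3→1: 1 + 4 = 5
2→4→5→1: 7 + 3 + 1 = 11
Best route has total 5.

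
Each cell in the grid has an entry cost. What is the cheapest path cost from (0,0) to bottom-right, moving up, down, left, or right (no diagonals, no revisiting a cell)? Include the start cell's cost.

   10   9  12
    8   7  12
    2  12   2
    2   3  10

Best path: (0,0) -> (1,0) -> (2,0) -> (3,0) -> (3,1) -> (3,2)
Cost: 10 + 8 + 2 + 2 + 3 + 10 = 35

35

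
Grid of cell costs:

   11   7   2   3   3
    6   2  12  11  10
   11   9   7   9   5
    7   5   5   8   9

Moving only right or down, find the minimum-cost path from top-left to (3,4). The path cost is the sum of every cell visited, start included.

50

Cheapest: [0,0] -> [0,1] -> [0,2] -> [0,3] -> [0,4] -> [1,4] -> [2,4] -> [3,4]
  11 + 7 + 2 + 3 + 3 + 10 + 5 + 9 = 50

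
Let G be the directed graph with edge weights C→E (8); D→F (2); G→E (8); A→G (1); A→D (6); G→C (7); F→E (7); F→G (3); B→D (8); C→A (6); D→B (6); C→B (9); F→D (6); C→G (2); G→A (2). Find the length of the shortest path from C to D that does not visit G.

Paths from C to D avoiding G:
C-A-D: 6 + 6 = 12
C-B-D: 9 + 8 = 17
Best route has total 12.

12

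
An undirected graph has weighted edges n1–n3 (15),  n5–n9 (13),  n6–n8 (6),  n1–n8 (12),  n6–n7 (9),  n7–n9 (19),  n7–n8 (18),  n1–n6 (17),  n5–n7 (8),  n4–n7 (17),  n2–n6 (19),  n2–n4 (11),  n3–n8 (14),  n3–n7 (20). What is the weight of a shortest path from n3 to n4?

Comparing a few candidate routes:
n3 → n1 → n6 → n7 → n4: 15 + 17 + 9 + 17 = 58
n3 → n1 → n8 → n6 → n7 → n4: 15 + 12 + 6 + 9 + 17 = 59
n3 → n8 → n6 → n7 → n4: 14 + 6 + 9 + 17 = 46
n3 → n8 → n7 → n4: 14 + 18 + 17 = 49
n3 → n7 → n4: 20 + 17 = 37
n3 → n8 → n6 → n2 → n4: 14 + 6 + 19 + 11 = 50
Shortest: 37.

37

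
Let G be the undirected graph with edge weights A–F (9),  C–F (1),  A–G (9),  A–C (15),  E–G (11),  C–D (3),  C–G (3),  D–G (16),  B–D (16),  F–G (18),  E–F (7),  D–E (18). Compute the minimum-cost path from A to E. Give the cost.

Some routes from A to E:
A - F - C - G - E: 9 + 1 + 3 + 11 = 24
A - C - F - E: 15 + 1 + 7 = 23
A - G - E: 9 + 11 = 20
A - F - E: 9 + 7 = 16
A - G - C - F - E: 9 + 3 + 1 + 7 = 20
Best route has total 16.

16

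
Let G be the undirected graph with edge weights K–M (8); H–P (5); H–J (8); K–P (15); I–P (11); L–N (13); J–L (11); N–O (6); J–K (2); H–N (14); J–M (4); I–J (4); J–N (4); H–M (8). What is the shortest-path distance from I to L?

15

Some routes from I to L:
I -> P -> K -> J -> L: 11 + 15 + 2 + 11 = 39
I -> J -> L: 4 + 11 = 15
I -> P -> H -> J -> L: 11 + 5 + 8 + 11 = 35
I -> P -> H -> M -> J -> L: 11 + 5 + 8 + 4 + 11 = 39
I -> J -> N -> L: 4 + 4 + 13 = 21
Shortest: 15.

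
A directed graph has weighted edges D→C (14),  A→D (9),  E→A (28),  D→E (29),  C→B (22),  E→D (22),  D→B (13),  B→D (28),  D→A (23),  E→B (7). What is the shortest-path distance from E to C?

36

Routes from E to C:
E -> A -> D -> C: 28 + 9 + 14 = 51
E -> B -> D -> C: 7 + 28 + 14 = 49
E -> D -> C: 22 + 14 = 36
Shortest: 36.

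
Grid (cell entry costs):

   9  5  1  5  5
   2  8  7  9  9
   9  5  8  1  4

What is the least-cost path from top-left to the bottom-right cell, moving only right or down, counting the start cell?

Best path: r0c0 r0c1 r0c2 r0c3 r1c3 r2c3 r2c4
Cost: 9 + 5 + 1 + 5 + 9 + 1 + 4 = 34
(Top row then right column would cost 38.)

34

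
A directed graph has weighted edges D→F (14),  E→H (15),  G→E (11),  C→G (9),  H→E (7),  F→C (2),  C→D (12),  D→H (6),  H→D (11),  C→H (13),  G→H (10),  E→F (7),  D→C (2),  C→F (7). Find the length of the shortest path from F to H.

Paths from F to H:
F -> C -> G -> E -> H: 2 + 9 + 11 + 15 = 37
F -> C -> G -> H: 2 + 9 + 10 = 21
F -> C -> H: 2 + 13 = 15
F -> C -> D -> H: 2 + 12 + 6 = 20
Best route has total 15.

15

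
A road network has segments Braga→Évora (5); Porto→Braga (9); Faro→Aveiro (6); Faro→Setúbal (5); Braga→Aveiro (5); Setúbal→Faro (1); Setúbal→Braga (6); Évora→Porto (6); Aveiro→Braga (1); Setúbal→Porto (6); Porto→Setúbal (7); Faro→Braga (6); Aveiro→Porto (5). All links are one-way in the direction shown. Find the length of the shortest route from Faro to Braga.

A few of the Faro→Braga routes:
Faro -> Braga: 6
Faro -> Aveiro -> Porto -> Braga: 6 + 5 + 9 = 20
Faro -> Setúbal -> Porto -> Braga: 5 + 6 + 9 = 20
Faro -> Aveiro -> Braga: 6 + 1 = 7
Faro -> Setúbal -> Braga: 5 + 6 = 11
The minimum is 6 km.

6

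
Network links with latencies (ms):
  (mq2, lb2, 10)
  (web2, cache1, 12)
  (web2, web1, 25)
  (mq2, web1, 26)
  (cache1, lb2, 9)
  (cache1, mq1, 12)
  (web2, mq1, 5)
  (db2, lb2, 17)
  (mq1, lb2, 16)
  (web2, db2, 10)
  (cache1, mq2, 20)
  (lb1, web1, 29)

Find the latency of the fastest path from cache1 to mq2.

Checking several routes:
cache1 -> mq1 -> lb2 -> mq2: 12 + 16 + 10 = 38
cache1 -> lb2 -> mq2: 9 + 10 = 19
cache1 -> mq2: 20
cache1 -> web2 -> mq1 -> lb2 -> mq2: 12 + 5 + 16 + 10 = 43
The minimum is 19 ms.

19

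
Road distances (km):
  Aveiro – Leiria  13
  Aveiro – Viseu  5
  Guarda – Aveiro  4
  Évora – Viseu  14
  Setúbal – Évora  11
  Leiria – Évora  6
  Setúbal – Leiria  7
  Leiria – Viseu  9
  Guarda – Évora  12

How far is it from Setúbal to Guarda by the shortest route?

Some routes from Setúbal to Guarda:
Setúbal - Évora - Guarda: 11 + 12 = 23
Setúbal - Leiria - Évora - Guarda: 7 + 6 + 12 = 25
Setúbal - Évora - Leiria - Aveiro - Guarda: 11 + 6 + 13 + 4 = 34
Setúbal - Leiria - Aveiro - Guarda: 7 + 13 + 4 = 24
Setúbal - Leiria - Viseu - Aveiro - Guarda: 7 + 9 + 5 + 4 = 25
Best route has total 23 km.

23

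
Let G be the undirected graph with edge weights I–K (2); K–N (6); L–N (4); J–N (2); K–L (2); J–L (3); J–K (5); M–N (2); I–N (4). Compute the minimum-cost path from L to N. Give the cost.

Checking several routes:
L → K → J → N: 2 + 5 + 2 = 9
L → N: 4
L → J → N: 3 + 2 = 5
L → J → K → I → N: 3 + 5 + 2 + 4 = 14
L → K → I → N: 2 + 2 + 4 = 8
L → K → N: 2 + 6 = 8
The minimum is 4.

4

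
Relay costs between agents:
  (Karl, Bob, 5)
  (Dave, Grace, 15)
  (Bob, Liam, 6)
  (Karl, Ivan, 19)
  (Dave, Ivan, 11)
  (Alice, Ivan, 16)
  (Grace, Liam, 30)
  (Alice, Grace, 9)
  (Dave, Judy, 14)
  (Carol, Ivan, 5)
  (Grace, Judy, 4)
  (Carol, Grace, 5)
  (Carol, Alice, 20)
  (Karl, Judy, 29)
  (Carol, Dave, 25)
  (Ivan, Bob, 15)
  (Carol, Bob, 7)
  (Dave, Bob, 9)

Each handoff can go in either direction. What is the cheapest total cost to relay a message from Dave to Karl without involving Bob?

A few of the Dave→Karl routes:
Dave - Grace - Carol - Ivan - Karl: 15 + 5 + 5 + 19 = 44
Dave - Grace - Judy - Karl: 15 + 4 + 29 = 48
Dave - Judy - Grace - Carol - Ivan - Karl: 14 + 4 + 5 + 5 + 19 = 47
Dave - Ivan - Karl: 11 + 19 = 30
Dave - Judy - Karl: 14 + 29 = 43
Best route has total 30.

30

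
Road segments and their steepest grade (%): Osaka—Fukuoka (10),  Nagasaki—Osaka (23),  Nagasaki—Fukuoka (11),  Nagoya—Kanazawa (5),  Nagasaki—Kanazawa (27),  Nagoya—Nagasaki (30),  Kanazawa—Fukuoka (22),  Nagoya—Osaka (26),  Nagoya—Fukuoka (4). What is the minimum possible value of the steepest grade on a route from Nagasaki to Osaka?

11

Comparing a few candidate routes:
Nagasaki-Kanazawa-Nagoya-Fukuoka-Osaka: max(27, 5, 4, 10) = 27
Nagasaki-Kanazawa-Nagoya-Osaka: max(27, 5, 26) = 27
Nagasaki-Fukuoka-Nagoya-Osaka: max(11, 4, 26) = 26
Nagasaki-Osaka: max(23) = 23
Nagasaki-Fukuoka-Osaka: max(11, 10) = 11
Nagasaki-Fukuoka-Kanazawa-Nagoya-Osaka: max(11, 22, 5, 26) = 26
Best route has worst link 11%.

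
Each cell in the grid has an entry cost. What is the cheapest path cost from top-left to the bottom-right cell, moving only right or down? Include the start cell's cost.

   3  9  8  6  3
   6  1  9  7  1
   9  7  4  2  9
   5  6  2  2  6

31

Cheapest: (0,0) → (1,0) → (1,1) → (2,1) → (2,2) → (2,3) → (3,3) → (3,4)
  3 + 6 + 1 + 7 + 4 + 2 + 2 + 6 = 31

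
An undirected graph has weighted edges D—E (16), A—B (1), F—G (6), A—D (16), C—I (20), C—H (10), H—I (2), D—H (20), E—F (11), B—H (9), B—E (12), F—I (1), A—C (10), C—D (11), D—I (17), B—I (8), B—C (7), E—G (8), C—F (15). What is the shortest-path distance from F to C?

13

Some routes from F to C:
F - I - C: 1 + 20 = 21
F - I - H - C: 1 + 2 + 10 = 13
F - I - H - B - C: 1 + 2 + 9 + 7 = 19
F - I - B - A - C: 1 + 8 + 1 + 10 = 20
F - I - B - C: 1 + 8 + 7 = 16
F - C: 15
Shortest: 13.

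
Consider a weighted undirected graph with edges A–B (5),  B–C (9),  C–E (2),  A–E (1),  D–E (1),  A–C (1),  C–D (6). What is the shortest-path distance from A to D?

Routes from A to D:
A → B → C → E → D: 5 + 9 + 2 + 1 = 17
A → E → D: 1 + 1 = 2
A → C → D: 1 + 6 = 7
A → C → E → D: 1 + 2 + 1 = 4
A → E → C → D: 1 + 2 + 6 = 9
A → B → C → D: 5 + 9 + 6 = 20
Best route has total 2.

2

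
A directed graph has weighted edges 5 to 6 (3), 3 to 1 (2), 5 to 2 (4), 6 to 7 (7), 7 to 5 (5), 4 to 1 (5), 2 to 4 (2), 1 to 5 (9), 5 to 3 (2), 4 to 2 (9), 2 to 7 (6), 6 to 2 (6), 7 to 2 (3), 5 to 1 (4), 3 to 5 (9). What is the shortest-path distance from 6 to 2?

Candidate routes:
6 - 7 - 5 - 2: 7 + 5 + 4 = 16
6 - 7 - 2: 7 + 3 = 10
6 - 2: 6
The minimum is 6.

6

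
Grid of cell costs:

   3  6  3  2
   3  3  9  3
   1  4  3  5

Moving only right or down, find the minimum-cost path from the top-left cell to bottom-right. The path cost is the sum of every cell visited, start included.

Cheapest: r0c0→r1c0→r2c0→r2c1→r2c2→r2c3
  3 + 3 + 1 + 4 + 3 + 5 = 19

19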